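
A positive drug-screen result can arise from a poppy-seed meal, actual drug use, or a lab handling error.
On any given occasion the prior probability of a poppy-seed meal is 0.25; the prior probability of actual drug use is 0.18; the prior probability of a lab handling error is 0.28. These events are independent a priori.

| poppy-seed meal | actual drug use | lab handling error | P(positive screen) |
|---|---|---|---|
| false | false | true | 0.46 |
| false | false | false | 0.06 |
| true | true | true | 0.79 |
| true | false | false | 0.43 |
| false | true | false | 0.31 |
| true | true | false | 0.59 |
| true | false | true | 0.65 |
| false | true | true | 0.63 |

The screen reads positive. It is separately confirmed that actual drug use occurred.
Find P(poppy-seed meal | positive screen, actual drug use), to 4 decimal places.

P(poppy-seed meal | positive screen, actual drug use) ≈ 0.3502

Sum P(positive screen|·) weighted by the priors over the 4 (poppy-seed meal, lab handling error) configurations:
  P(positive screen | actual drug use) = 0.31·0.75·0.72 + 0.63·0.75·0.28 + 0.59·0.25·0.72 + 0.79·0.25·0.28
        = 0.167400 + 0.132300 + 0.106200 + 0.055300 = 0.461200
Configurations with poppy-seed meal contribute 0.161500, so
  P(poppy-seed meal | positive screen, actual drug use) = 0.161500 / 0.461200 ≈ 0.3502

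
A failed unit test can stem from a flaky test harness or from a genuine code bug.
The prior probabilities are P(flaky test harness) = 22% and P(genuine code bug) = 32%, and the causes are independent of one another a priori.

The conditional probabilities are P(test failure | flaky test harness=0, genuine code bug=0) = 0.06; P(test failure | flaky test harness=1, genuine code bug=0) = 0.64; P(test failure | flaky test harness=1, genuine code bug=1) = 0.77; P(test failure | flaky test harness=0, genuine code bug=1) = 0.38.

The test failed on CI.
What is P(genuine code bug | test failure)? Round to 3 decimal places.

P(genuine code bug | test failure) ≈ 0.539

For the numerator, keep only genuine code bug=true terms: 0.094848 + 0.054208 = 0.149056
Normalizer over all consistent configurations: 0.06·0.78·0.68 + 0.38·0.78·0.32 + 0.64·0.22·0.68 + 0.77·0.22·0.32 = 0.276624
Posterior = 0.149056 / 0.276624 ≈ 0.539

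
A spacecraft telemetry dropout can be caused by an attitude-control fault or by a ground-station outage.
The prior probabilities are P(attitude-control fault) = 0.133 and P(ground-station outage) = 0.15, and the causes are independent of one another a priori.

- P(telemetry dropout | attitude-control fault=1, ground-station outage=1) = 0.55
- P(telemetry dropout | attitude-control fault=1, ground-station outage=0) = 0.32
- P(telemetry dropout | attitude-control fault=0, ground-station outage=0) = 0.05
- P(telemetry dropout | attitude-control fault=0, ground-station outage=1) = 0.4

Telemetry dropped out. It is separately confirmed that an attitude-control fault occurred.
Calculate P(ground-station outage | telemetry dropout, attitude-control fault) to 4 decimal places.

P(ground-station outage | telemetry dropout, attitude-control fault) ≈ 0.2327

P(telemetry dropout | attitude-control fault) = 0.32×0.85 + 0.55×0.15 = 0.272000 + 0.082500 = 0.354500
The ground-station outage-present share is 0.55×0.15 = 0.082500.
Hence the posterior is 0.082500/0.354500 ≈ 0.2327.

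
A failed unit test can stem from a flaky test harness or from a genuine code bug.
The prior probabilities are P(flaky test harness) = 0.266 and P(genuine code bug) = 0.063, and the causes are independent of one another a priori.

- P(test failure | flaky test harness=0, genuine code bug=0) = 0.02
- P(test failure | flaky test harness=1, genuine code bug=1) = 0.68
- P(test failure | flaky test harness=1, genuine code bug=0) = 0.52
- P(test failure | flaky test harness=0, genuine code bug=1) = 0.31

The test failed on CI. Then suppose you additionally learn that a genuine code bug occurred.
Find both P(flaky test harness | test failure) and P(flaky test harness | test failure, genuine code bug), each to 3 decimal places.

P(flaky test harness | test failure) ≈ 0.834; P(flaky test harness | test failure, genuine code bug) ≈ 0.443

Enumerate the 4 (flaky test harness, genuine code bug) configurations and weight by the priors:
  P(test failure) = 0.02*0.734*0.937 + 0.31*0.734*0.063 + 0.52*0.266*0.937 + 0.68*0.266*0.063
        = 0.013755 + 0.014335 + 0.129606 + 0.011395 = 0.169091
Keeping only the flaky test harness-present terms gives 0.141001, so
  P(flaky test harness | test failure) = 0.141001 / 0.169091 ≈ 0.834

Now also conditioning on genuine code bug=true:
Numerator (weight on configurations with flaky test harness): 0.68×0.266 = 0.180880
Denominator P(test failure | genuine code bug): 0.31×0.734 + 0.68×0.266 = 0.408420
Posterior = 0.180880 / 0.408420 ≈ 0.443
Conditioning on genuine code bug lowers the posterior on flaky test harness: the classic explaining-away effect in a common-effect structure.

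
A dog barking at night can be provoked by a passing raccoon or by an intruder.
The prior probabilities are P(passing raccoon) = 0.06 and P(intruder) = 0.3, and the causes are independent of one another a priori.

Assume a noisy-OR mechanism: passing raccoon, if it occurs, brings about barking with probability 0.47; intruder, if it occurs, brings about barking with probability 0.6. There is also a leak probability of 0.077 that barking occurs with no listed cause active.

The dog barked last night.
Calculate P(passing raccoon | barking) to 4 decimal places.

Under noisy-OR, P(barking | causes) = 1 − (1−0.077)·∏(1−qᵢ) over the active causes.
For the numerator, keep only passing raccoon=true terms: 0.021454 + 0.014478 = 0.035932
Normalizer over all consistent configurations: 0.077×0.94×0.7 + 0.6308×0.94×0.3 + 0.51081×0.06×0.7 + 0.804324×0.06×0.3 = 0.264484
Posterior = 0.035932 / 0.264484 ≈ 0.1359

P(passing raccoon | barking) ≈ 0.1359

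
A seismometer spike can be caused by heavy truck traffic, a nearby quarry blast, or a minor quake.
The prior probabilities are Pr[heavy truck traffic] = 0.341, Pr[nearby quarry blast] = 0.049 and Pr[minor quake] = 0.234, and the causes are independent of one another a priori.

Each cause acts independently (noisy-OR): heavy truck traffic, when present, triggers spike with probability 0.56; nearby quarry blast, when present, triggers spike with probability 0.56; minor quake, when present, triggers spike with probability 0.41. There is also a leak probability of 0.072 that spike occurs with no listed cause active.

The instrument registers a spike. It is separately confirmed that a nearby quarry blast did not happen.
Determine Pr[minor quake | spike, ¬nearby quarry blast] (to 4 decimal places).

Under noisy-OR, P(spike | causes) = 1 − (1−0.072)·∏(1−qᵢ) over the active causes.
Weight on minor quake=true, given the evidence: 0.069775 + 0.060571 = 0.130346
Normalizer over all consistent configurations: 0.072·0.659·0.766 + 0.45248·0.659·0.234 + 0.59168·0.341·0.766 + 0.759091·0.341·0.234 = 0.321241
Posterior = 0.130346 / 0.321241 ≈ 0.4058

Pr[minor quake | spike, ¬nearby quarry blast] ≈ 0.4058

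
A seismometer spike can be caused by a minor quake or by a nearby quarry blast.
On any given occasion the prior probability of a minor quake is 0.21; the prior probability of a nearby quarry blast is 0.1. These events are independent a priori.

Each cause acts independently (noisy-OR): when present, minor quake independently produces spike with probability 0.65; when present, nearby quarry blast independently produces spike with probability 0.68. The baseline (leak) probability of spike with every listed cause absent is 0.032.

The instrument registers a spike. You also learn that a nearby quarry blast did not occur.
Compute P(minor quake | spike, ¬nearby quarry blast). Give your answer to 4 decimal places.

P(minor quake | spike, ¬nearby quarry blast) ≈ 0.8460

Under noisy-OR, P(spike | causes) = 1 − (1−0.032)·∏(1−qᵢ) over the active causes.
By total probability over both values of minor quake:
  P(spike | ¬nearby quarry blast) = 0.032·0.79 + 0.6612·0.21
        = 0.025280 + 0.138852 = 0.164132
Keeping only the minor quake-present terms gives 0.138852, so
  P(minor quake | spike, ¬nearby quarry blast) = 0.138852 / 0.164132 ≈ 0.8460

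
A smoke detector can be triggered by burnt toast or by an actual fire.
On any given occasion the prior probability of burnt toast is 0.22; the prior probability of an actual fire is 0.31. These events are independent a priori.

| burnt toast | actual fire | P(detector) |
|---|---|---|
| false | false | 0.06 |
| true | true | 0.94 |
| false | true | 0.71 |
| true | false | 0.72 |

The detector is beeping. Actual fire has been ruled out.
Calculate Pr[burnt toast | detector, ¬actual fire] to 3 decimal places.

P(detector | ¬actual fire) = 0.06·0.78 + 0.72·0.22 = 0.046800 + 0.158400 = 0.205200
Of this, 0.158400 comes from 0.72·0.22 (the burnt toast=true cases).
So P(burnt toast | detector, ¬actual fire) = 0.158400/0.205200 ≈ 0.772.

Pr[burnt toast | detector, ¬actual fire] ≈ 0.772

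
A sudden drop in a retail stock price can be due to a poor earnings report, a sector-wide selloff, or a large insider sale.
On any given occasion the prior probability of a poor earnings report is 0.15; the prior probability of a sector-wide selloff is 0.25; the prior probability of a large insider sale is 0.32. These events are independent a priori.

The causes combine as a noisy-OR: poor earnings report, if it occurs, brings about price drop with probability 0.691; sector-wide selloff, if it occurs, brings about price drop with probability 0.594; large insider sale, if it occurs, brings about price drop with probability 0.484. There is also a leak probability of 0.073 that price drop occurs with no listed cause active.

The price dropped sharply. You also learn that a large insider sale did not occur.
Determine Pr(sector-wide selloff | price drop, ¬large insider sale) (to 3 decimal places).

Under noisy-OR, P(price drop | causes) = 1 − (1−0.073)·∏(1−qᵢ) over the active causes.
Sum P(price drop|·) weighted by the priors over the 4 (poor earnings report, sector-wide selloff) configurations:
  P(price drop | ¬large insider sale) = 0.073×0.85×0.75 + 0.623638×0.85×0.25 + 0.713557×0.15×0.75 + 0.883704×0.15×0.25
        = 0.046537 + 0.132523 + 0.080275 + 0.033139 = 0.292474
Keeping only the sector-wide selloff-present terms gives 0.165662, so
  P(sector-wide selloff | price drop, ¬large insider sale) = 0.165662 / 0.292474 ≈ 0.566

Pr(sector-wide selloff | price drop, ¬large insider sale) ≈ 0.566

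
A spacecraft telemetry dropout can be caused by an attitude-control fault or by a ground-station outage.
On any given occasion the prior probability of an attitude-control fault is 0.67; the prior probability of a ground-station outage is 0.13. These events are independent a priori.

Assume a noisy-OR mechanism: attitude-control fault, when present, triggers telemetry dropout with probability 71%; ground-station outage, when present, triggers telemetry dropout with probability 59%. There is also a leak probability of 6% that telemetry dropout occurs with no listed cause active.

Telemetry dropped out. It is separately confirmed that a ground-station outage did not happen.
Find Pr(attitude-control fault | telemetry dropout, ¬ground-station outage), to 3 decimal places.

Pr(attitude-control fault | telemetry dropout, ¬ground-station outage) ≈ 0.961

Under noisy-OR, P(telemetry dropout | causes) = 1 − (1−0.06)·∏(1−qᵢ) over the active causes.
Weight on attitude-control fault=true, given the evidence: 0.7274×0.67 = 0.487358
The normalizing constant is 0.06×0.33 + 0.7274×0.67 = 0.507158
P(attitude-control fault | telemetry dropout, ¬ground-station outage) = 0.487358/0.507158 ≈ 0.961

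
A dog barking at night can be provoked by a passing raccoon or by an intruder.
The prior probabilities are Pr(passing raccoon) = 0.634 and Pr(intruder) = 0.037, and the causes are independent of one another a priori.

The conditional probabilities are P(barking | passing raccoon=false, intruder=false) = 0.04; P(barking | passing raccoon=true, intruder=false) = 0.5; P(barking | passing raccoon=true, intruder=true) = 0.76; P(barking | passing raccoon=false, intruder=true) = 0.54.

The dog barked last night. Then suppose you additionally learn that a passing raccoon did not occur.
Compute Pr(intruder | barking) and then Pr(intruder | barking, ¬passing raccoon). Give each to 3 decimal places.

P(barking) = 0.04*0.366*0.963 + 0.54*0.366*0.037 + 0.5*0.634*0.963 + 0.76*0.634*0.037 = 0.014098 + 0.007313 + 0.305271 + 0.017828 = 0.344510
Restricting to configurations with intruder present: 0.007313 + 0.017828 = 0.025141.
Hence the posterior is 0.025141/0.344510 ≈ 0.073.

Now also conditioning on passing raccoon≠true:
Sum P(barking|·) weighted by the priors over both values of intruder:
  P(barking | ¬passing raccoon) = 0.04·0.963 + 0.54·0.037
        = 0.038520 + 0.019980 = 0.058500
Keeping only the intruder-present terms gives 0.019980, so
  P(intruder | barking, ¬passing raccoon) = 0.019980 / 0.058500 ≈ 0.342
With passing raccoon excluded, intruder must carry more of the explanatory weight for the barking.

Pr(intruder | barking) ≈ 0.073; Pr(intruder | barking, ¬passing raccoon) ≈ 0.342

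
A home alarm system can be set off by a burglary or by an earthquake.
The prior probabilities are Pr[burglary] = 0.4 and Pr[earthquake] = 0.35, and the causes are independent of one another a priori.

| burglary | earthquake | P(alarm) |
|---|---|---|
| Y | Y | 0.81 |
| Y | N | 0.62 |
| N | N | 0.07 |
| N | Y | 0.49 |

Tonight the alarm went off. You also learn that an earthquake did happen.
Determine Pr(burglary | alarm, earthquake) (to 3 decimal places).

P(alarm | earthquake) = 0.49·0.6 + 0.81·0.4 = 0.294000 + 0.324000 = 0.618000
Restricting to configurations with burglary present: 0.81·0.4 = 0.324000.
So P(burglary | alarm, earthquake) = 0.324000/0.618000 ≈ 0.524.

Pr(burglary | alarm, earthquake) ≈ 0.524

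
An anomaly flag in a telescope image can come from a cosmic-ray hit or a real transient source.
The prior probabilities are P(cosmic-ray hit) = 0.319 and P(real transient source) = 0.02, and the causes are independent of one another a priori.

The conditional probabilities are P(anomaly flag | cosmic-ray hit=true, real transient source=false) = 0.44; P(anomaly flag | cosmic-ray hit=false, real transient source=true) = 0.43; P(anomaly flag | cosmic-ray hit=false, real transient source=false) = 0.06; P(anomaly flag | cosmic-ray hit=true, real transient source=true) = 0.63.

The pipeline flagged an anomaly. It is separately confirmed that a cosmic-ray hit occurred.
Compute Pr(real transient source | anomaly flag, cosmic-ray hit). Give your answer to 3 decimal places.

P(anomaly flag | cosmic-ray hit) = 0.44*0.98 + 0.63*0.02 = 0.431200 + 0.012600 = 0.443800
The real transient source-present share is 0.63*0.02 = 0.012600.
P(real transient source | anomaly flag, cosmic-ray hit) = 0.012600 / 0.443800 ≈ 0.028

Pr(real transient source | anomaly flag, cosmic-ray hit) ≈ 0.028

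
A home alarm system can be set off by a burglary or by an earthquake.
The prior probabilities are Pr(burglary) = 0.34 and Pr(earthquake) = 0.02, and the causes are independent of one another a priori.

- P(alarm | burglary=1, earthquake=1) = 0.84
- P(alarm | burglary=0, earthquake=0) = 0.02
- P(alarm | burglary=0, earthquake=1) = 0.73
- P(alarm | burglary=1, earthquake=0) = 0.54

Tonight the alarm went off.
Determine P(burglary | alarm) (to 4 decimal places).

P(burglary | alarm) ≈ 0.8916

Sum P(alarm|·) weighted by the priors over the 4 (burglary, earthquake) configurations:
  P(alarm) = 0.02×0.66×0.98 + 0.73×0.66×0.02 + 0.54×0.34×0.98 + 0.84×0.34×0.02
        = 0.012936 + 0.009636 + 0.179928 + 0.005712 = 0.208212
Keeping only the burglary-present terms gives 0.185640, so
  P(burglary | alarm) = 0.185640 / 0.208212 ≈ 0.8916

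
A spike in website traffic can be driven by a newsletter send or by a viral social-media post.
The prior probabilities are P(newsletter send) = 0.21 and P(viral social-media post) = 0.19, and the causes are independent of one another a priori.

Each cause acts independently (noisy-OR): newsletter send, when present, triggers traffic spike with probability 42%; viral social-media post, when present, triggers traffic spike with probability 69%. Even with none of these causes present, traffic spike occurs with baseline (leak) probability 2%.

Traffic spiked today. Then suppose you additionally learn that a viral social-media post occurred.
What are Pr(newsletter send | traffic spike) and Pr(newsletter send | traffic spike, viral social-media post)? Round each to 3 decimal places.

Under noisy-OR, P(traffic spike | causes) = 1 − (1−0.02)·∏(1−qᵢ) over the active causes.
For the numerator, keep only newsletter send=true terms: 0.073415 + 0.032869 = 0.106284
Denominator P(traffic spike): 0.02×0.79×0.81 + 0.6962×0.79×0.19 + 0.4316×0.21×0.81 + 0.823796×0.21×0.19 = 0.223582
P(newsletter send | traffic spike) = 0.106284/0.223582 ≈ 0.475

Now also conditioning on viral social-media post=true:
Sum P(traffic spike|·) weighted by the priors over both values of newsletter send:
  P(traffic spike | viral social-media post) = 0.6962·0.79 + 0.823796·0.21
        = 0.549998 + 0.172997 = 0.722995
The terms with newsletter send present sum to 0.172997, so
  P(newsletter send | traffic spike, viral social-media post) = 0.172997 / 0.722995 ≈ 0.239
This is intercausal reasoning (explaining away): once viral social-media post accounts for the traffic spike, newsletter send becomes less likely.

Pr(newsletter send | traffic spike) ≈ 0.475; Pr(newsletter send | traffic spike, viral social-media post) ≈ 0.239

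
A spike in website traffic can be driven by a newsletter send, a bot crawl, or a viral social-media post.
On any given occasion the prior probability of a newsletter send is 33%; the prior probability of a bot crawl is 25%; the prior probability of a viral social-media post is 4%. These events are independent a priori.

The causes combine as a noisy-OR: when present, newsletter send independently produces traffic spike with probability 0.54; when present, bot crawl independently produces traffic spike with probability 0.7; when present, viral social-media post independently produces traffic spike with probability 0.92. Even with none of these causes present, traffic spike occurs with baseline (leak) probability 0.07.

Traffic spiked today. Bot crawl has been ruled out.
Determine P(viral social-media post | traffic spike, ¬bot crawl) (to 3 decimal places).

Under noisy-OR, P(traffic spike | causes) = 1 − (1−0.07)·∏(1−qᵢ) over the active causes.
P(traffic spike | ¬bot crawl) = 0.07×0.67×0.96 + 0.9256×0.67×0.04 + 0.5722×0.33×0.96 + 0.965776×0.33×0.04 = 0.045024 + 0.024806 + 0.181273 + 0.012748 = 0.263851
Of this, 0.037554 comes from 0.024806 + 0.012748 (the viral social-media post=true cases).
So P(viral social-media post | traffic spike, ¬bot crawl) = 0.037554/0.263851 ≈ 0.142.

P(viral social-media post | traffic spike, ¬bot crawl) ≈ 0.142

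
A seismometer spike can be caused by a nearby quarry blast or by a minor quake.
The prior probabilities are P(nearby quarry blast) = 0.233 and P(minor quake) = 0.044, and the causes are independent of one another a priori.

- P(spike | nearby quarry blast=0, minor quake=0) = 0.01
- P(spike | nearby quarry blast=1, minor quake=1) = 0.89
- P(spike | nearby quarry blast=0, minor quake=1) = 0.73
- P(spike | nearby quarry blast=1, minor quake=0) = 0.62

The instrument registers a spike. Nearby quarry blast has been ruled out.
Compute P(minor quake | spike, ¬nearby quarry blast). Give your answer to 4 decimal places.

Weight on minor quake=true, given the evidence: 0.73×0.044 = 0.032120
The normalizing constant is 0.01×0.956 + 0.73×0.044 = 0.041680
Posterior = 0.032120 / 0.041680 ≈ 0.7706

P(minor quake | spike, ¬nearby quarry blast) ≈ 0.7706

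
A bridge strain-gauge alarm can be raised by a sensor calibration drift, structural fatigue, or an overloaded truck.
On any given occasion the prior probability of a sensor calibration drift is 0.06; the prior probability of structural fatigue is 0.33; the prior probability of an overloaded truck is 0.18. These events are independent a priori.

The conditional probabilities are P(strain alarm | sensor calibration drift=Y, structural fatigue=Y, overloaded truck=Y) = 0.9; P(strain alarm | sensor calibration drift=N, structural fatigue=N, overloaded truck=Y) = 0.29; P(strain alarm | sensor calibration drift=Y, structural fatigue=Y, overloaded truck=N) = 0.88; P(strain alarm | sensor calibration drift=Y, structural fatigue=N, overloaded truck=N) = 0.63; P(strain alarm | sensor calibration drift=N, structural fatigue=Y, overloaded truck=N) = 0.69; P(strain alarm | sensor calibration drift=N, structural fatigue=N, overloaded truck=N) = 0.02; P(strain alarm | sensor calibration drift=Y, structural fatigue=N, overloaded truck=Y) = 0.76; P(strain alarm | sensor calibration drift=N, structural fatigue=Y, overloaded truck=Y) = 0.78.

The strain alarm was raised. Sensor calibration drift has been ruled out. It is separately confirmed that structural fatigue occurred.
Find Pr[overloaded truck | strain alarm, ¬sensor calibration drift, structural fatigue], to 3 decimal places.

Pr[overloaded truck | strain alarm, ¬sensor calibration drift, structural fatigue] ≈ 0.199

For the numerator, keep only overloaded truck=true terms: 0.78*0.18 = 0.140400
The normalizing constant is 0.69*0.82 + 0.78*0.18 = 0.706200
Posterior = 0.140400 / 0.706200 ≈ 0.199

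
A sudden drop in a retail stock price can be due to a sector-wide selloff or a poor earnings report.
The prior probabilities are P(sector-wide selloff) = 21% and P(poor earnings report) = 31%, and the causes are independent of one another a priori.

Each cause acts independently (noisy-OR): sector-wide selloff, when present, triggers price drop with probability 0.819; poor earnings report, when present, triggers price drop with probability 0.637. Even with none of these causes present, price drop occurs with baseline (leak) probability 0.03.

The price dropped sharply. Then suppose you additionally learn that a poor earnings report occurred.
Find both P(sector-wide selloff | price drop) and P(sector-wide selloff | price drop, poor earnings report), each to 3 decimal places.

P(sector-wide selloff | price drop) ≈ 0.508; P(sector-wide selloff | price drop, poor earnings report) ≈ 0.278

Under noisy-OR, P(price drop | causes) = 1 − (1−0.03)·∏(1−qᵢ) over the active causes.
P(price drop) = 0.03×0.79×0.69 + 0.64789×0.79×0.31 + 0.82443×0.21×0.69 + 0.936268×0.21×0.31 = 0.016353 + 0.158668 + 0.119460 + 0.060951 = 0.355432
Of this, 0.180411 comes from 0.119460 + 0.060951 (the sector-wide selloff=true cases).
Hence the posterior is 0.180411/0.355432 ≈ 0.508.

Now also conditioning on poor earnings report=true:
Sum P(price drop|·) weighted by the priors over both values of sector-wide selloff:
  P(price drop | poor earnings report) = 0.64789×0.79 + 0.936268×0.21
        = 0.511833 + 0.196616 = 0.708449
The terms with sector-wide selloff present sum to 0.196616, so
  P(sector-wide selloff | price drop, poor earnings report) = 0.196616 / 0.708449 ≈ 0.278
The drop from 0.508 to 0.278 is the explaining-away (discounting) effect.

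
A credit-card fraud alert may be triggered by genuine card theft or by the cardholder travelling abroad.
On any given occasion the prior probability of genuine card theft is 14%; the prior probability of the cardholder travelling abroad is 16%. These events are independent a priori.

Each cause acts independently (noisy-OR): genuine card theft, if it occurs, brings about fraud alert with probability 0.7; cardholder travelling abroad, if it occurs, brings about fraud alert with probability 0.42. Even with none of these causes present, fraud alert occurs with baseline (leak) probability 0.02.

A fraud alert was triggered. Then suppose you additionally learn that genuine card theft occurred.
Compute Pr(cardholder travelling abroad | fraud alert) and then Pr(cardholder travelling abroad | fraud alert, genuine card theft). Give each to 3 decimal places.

Under noisy-OR, P(fraud alert | causes) = 1 − (1−0.02)·∏(1−qᵢ) over the active causes.
P(fraud alert) = 0.02×0.86×0.84 + 0.4316×0.86×0.16 + 0.706×0.14×0.84 + 0.82948×0.14×0.16 = 0.014448 + 0.059388 + 0.083026 + 0.018580 = 0.175442
Of this, 0.077968 comes from 0.059388 + 0.018580 (the cardholder travelling abroad=true cases).
P(cardholder travelling abroad | fraud alert) = 0.077968 / 0.175442 ≈ 0.444

With the extra evidence:
P(fraud alert | genuine card theft) = 0.706·0.84 + 0.82948·0.16 = 0.593040 + 0.132717 = 0.725757
Of this, 0.132717 comes from 0.82948·0.16 (the cardholder travelling abroad=true cases).
So P(cardholder travelling abroad | fraud alert, genuine card theft) = 0.132717/0.725757 ≈ 0.183.

Pr(cardholder travelling abroad | fraud alert) ≈ 0.444; Pr(cardholder travelling abroad | fraud alert, genuine card theft) ≈ 0.183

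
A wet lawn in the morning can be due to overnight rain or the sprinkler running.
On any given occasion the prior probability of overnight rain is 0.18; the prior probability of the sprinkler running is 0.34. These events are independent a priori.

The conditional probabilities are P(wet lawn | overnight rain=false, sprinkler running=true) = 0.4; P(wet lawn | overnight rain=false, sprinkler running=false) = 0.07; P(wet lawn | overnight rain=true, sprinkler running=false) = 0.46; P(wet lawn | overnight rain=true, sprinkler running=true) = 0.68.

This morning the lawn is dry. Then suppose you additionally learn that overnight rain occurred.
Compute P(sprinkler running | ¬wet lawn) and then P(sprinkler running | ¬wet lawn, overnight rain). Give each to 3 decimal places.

For the numerator, keep only sprinkler running=true terms: 0.167280 + 0.019584 = 0.186864
Denominator P(¬wet lawn): 0.93·0.82·0.66 + 0.6·0.82·0.34 + 0.54·0.18·0.66 + 0.32·0.18·0.34 = 0.754332
P(sprinkler running | ¬wet lawn) = 0.186864/0.754332 ≈ 0.248

Now condition on the additional information:
By total probability over both values of sprinkler running:
  P(¬wet lawn | overnight rain) = 0.54×0.66 + 0.32×0.34
        = 0.356400 + 0.108800 = 0.465200
The terms with sprinkler running present sum to 0.108800, so
  P(sprinkler running | ¬wet lawn, overnight rain) = 0.108800 / 0.465200 ≈ 0.234

P(sprinkler running | ¬wet lawn) ≈ 0.248; P(sprinkler running | ¬wet lawn, overnight rain) ≈ 0.234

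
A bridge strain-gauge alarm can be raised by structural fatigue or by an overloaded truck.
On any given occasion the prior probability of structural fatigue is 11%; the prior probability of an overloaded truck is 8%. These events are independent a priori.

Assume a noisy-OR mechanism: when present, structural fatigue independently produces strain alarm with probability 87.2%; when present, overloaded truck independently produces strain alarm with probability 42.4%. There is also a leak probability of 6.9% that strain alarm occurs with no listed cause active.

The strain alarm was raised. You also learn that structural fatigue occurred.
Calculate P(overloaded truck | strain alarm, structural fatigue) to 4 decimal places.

Under noisy-OR, P(strain alarm | causes) = 1 − (1−0.069)·∏(1−qᵢ) over the active causes.
P(strain alarm | structural fatigue) = 0.880832·0.92 + 0.931359·0.08 = 0.810365 + 0.074509 = 0.884874
The overloaded truck-present share is 0.931359·0.08 = 0.074509.
P(overloaded truck | strain alarm, structural fatigue) = 0.074509 / 0.884874 ≈ 0.0842

P(overloaded truck | strain alarm, structural fatigue) ≈ 0.0842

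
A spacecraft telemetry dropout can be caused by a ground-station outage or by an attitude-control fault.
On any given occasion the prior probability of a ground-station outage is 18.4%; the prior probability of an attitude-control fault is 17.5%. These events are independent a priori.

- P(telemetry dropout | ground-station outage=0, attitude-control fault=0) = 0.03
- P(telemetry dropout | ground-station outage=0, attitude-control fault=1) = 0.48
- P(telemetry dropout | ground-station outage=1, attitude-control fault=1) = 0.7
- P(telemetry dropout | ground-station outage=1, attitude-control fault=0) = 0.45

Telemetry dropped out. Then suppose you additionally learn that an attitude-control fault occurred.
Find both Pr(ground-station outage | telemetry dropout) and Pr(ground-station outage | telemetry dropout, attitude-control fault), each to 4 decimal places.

Pr(ground-station outage | telemetry dropout) ≈ 0.5059; Pr(ground-station outage | telemetry dropout, attitude-control fault) ≈ 0.2475

By total probability over the 4 (ground-station outage, attitude-control fault) configurations:
  P(telemetry dropout) = 0.03*0.816*0.825 + 0.48*0.816*0.175 + 0.45*0.184*0.825 + 0.7*0.184*0.175
        = 0.020196 + 0.068544 + 0.068310 + 0.022540 = 0.179590
The terms with ground-station outage present sum to 0.090850, so
  P(ground-station outage | telemetry dropout) = 0.090850 / 0.179590 ≈ 0.5059

Now condition on the additional information:
P(telemetry dropout | attitude-control fault) = 0.48×0.816 + 0.7×0.184 = 0.391680 + 0.128800 = 0.520480
Restricting to configurations with ground-station outage present: 0.7×0.184 = 0.128800.
P(ground-station outage | telemetry dropout, attitude-control fault) = 0.128800 / 0.520480 ≈ 0.2475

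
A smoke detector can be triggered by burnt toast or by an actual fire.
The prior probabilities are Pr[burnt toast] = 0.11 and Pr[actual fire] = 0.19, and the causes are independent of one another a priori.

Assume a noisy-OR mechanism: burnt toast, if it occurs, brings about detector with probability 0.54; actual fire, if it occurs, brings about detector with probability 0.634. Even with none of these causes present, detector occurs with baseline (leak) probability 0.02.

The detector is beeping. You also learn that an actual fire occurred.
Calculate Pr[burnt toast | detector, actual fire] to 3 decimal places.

Pr[burnt toast | detector, actual fire] ≈ 0.139

Under noisy-OR, P(detector | causes) = 1 − (1−0.02)·∏(1−qᵢ) over the active causes.
P(detector | actual fire) = 0.64132·0.89 + 0.835007·0.11 = 0.570775 + 0.091851 = 0.662626
Of this, 0.091851 comes from 0.835007·0.11 (the burnt toast=true cases).
P(burnt toast | detector, actual fire) = 0.091851 / 0.662626 ≈ 0.139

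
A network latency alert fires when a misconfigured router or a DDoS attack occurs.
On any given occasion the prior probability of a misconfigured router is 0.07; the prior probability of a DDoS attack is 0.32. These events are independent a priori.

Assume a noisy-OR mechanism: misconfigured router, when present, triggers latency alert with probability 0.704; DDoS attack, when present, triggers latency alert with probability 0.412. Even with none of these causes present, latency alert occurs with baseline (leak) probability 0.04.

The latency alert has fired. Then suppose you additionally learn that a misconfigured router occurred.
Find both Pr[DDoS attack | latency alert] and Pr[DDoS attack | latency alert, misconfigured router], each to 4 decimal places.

Under noisy-OR, P(latency alert | causes) = 1 − (1−0.04)·∏(1−qᵢ) over the active causes.
P(latency alert) = 0.04×0.93×0.68 + 0.43552×0.93×0.32 + 0.71584×0.07×0.68 + 0.832914×0.07×0.32 = 0.025296 + 0.129611 + 0.034074 + 0.018657 = 0.207638
The DDoS attack-present share is 0.129611 + 0.018657 = 0.148268.
P(DDoS attack | latency alert) = 0.148268 / 0.207638 ≈ 0.7141

Now also conditioning on misconfigured router=true:
Weight on DDoS attack=true, given the evidence: 0.832914·0.32 = 0.266532
The normalizing constant is 0.71584·0.68 + 0.832914·0.32 = 0.753303
Posterior = 0.266532 / 0.753303 ≈ 0.3538
The drop from 0.7141 to 0.3538 is the explaining-away (discounting) effect.

Pr[DDoS attack | latency alert] ≈ 0.7141; Pr[DDoS attack | latency alert, misconfigured router] ≈ 0.3538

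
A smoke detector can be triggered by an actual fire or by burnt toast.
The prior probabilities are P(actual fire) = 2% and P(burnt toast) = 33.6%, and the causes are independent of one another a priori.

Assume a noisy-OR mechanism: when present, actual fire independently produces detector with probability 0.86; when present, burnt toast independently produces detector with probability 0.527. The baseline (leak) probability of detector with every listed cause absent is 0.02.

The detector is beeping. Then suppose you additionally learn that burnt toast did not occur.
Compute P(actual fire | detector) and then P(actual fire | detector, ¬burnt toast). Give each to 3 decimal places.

P(actual fire | detector) ≈ 0.086; P(actual fire | detector, ¬burnt toast) ≈ 0.468

Under noisy-OR, P(detector | causes) = 1 − (1−0.02)·∏(1−qᵢ) over the active causes.
P(detector) = 0.02×0.98×0.664 + 0.53646×0.98×0.336 + 0.8628×0.02×0.664 + 0.935104×0.02×0.336 = 0.013014 + 0.176646 + 0.011458 + 0.006284 = 0.207402
Of this, 0.017742 comes from 0.011458 + 0.006284 (the actual fire=true cases).
P(actual fire | detector) = 0.017742 / 0.207402 ≈ 0.086

Now also conditioning on burnt toast≠true:
Enumerate both values of actual fire and weight by the priors:
  P(detector | ¬burnt toast) = 0.02·0.98 + 0.8628·0.02
        = 0.019600 + 0.017256 = 0.036856
Configurations with actual fire contribute 0.017256, so
  P(actual fire | detector, ¬burnt toast) = 0.017256 / 0.036856 ≈ 0.468
With burnt toast excluded, actual fire must carry more of the explanatory weight for the detector.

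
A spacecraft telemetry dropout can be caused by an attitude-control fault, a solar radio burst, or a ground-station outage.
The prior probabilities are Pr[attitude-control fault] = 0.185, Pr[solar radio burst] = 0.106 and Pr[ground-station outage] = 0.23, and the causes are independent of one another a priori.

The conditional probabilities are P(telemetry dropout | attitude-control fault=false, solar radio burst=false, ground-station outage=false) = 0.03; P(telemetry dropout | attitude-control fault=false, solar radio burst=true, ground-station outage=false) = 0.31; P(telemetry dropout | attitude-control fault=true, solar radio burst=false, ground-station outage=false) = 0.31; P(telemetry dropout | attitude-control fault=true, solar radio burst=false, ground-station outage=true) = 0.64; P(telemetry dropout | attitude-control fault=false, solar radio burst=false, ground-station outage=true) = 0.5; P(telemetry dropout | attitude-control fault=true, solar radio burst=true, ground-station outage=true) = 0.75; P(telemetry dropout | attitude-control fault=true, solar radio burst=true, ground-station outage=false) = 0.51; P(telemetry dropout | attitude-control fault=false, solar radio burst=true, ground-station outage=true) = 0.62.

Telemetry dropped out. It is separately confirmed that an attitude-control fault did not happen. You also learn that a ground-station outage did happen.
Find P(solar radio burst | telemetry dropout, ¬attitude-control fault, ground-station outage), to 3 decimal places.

P(solar radio burst | telemetry dropout, ¬attitude-control fault, ground-station outage) ≈ 0.128

Enumerate both values of solar radio burst and weight by the priors:
  P(telemetry dropout | ¬attitude-control fault, ground-station outage) = 0.5*0.894 + 0.62*0.106
        = 0.447000 + 0.065720 = 0.512720
Keeping only the solar radio burst-present terms gives 0.065720, so
  P(solar radio burst | telemetry dropout, ¬attitude-control fault, ground-station outage) = 0.065720 / 0.512720 ≈ 0.128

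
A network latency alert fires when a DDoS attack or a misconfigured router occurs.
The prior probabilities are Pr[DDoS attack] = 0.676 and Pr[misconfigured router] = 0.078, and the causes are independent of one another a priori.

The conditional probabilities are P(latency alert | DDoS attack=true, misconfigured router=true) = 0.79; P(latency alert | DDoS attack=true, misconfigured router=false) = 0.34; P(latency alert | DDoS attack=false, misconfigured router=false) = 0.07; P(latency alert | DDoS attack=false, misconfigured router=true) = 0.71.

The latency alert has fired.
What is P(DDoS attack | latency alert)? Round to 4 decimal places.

P(DDoS attack | latency alert) ≈ 0.8671

Weight on DDoS attack=true, given the evidence: 0.211912 + 0.041655 = 0.253567
Denominator P(latency alert): 0.07·0.324·0.922 + 0.71·0.324·0.078 + 0.34·0.676·0.922 + 0.79·0.676·0.078 = 0.292421
Posterior = 0.253567 / 0.292421 ≈ 0.8671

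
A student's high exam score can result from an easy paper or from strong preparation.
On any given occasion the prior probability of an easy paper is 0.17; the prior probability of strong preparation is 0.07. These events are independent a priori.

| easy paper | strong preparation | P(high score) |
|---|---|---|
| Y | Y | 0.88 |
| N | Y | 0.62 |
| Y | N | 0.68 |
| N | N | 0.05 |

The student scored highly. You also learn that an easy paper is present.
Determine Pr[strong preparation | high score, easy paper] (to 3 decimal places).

Pr[strong preparation | high score, easy paper] ≈ 0.089

Sum P(high score|·) weighted by the priors over both values of strong preparation:
  P(high score | easy paper) = 0.68*0.93 + 0.88*0.07
        = 0.632400 + 0.061600 = 0.694000
Keeping only the strong preparation-present terms gives 0.061600, so
  P(strong preparation | high score, easy paper) = 0.061600 / 0.694000 ≈ 0.089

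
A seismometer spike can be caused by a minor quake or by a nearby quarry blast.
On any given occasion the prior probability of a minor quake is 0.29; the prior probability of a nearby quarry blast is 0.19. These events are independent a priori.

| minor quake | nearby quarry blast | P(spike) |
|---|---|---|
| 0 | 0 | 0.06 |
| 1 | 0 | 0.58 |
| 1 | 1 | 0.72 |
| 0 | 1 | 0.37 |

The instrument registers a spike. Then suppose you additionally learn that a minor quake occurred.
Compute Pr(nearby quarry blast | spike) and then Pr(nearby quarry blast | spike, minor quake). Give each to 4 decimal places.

P(spike) = 0.06*0.71*0.81 + 0.37*0.71*0.19 + 0.58*0.29*0.81 + 0.72*0.29*0.19 = 0.034506 + 0.049913 + 0.136242 + 0.039672 = 0.260333
The nearby quarry blast-present share is 0.049913 + 0.039672 = 0.089585.
P(nearby quarry blast | spike) = 0.089585 / 0.260333 ≈ 0.3441

With the extra evidence:
Numerator (weight on configurations with nearby quarry blast): 0.72·0.19 = 0.136800
Denominator P(spike | minor quake): 0.58·0.81 + 0.72·0.19 = 0.606600
Posterior = 0.136800 / 0.606600 ≈ 0.2255
Conditioning on minor quake lowers the posterior on nearby quarry blast: the classic explaining-away effect in a common-effect structure.

Pr(nearby quarry blast | spike) ≈ 0.3441; Pr(nearby quarry blast | spike, minor quake) ≈ 0.2255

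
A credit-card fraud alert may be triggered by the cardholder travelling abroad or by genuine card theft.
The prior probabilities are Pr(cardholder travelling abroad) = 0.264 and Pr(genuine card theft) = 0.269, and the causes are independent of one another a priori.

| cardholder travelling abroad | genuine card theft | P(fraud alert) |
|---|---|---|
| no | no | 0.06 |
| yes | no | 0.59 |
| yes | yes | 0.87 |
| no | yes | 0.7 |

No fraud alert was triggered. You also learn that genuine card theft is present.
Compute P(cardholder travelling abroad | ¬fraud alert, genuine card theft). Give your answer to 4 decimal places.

P(cardholder travelling abroad | ¬fraud alert, genuine card theft) ≈ 0.1345

For the numerator, keep only cardholder travelling abroad=true terms: 0.13*0.264 = 0.034320
The normalizing constant is 0.3*0.736 + 0.13*0.264 = 0.255120
P(cardholder travelling abroad | ¬fraud alert, genuine card theft) = 0.034320/0.255120 ≈ 0.1345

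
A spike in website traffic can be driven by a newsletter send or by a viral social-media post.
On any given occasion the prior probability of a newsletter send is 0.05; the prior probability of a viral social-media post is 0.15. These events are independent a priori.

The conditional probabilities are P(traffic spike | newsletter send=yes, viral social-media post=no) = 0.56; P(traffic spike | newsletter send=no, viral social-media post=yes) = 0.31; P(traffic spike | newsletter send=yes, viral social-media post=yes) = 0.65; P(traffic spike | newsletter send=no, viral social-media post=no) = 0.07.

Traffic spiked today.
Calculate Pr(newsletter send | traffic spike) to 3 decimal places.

For the numerator, keep only newsletter send=true terms: 0.023800 + 0.004875 = 0.028675
Normalizer over all consistent configurations: 0.07·0.95·0.85 + 0.31·0.95·0.15 + 0.56·0.05·0.85 + 0.65·0.05·0.15 = 0.129375
Posterior = 0.028675 / 0.129375 ≈ 0.222

Pr(newsletter send | traffic spike) ≈ 0.222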